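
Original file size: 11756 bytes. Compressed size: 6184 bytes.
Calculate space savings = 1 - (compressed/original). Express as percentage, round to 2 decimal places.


ratio = compressed/original = 6184/11756 = 0.526029
savings = 1 - ratio = 1 - 0.526029 = 0.473971
as a percentage: 0.473971 * 100 = 47.4%

Space savings = 1 - 6184/11756 = 47.4%


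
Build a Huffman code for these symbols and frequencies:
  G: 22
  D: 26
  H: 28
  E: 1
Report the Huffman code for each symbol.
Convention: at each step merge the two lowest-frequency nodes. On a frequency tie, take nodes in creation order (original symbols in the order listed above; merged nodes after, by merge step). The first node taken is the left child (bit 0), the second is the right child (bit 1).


Huffman tree construction:
Step 1: Merge E(1) + G(22) = 23
Step 2: Merge (E+G)(23) + D(26) = 49
Step 3: Merge H(28) + ((E+G)+D)(49) = 77
Read each symbol's code off the tree from the root (left child = 0, right child = 1).

Codes:
  G: 101 (length 3)
  D: 11 (length 2)
  H: 0 (length 1)
  E: 100 (length 3)
Average code length: 149/77 = 1.9351 bits/symbol


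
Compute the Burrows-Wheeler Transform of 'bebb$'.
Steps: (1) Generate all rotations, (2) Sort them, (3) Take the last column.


Rotations (sorted):
  0: $bebb -> last char: b
  1: b$beb -> last char: b
  2: bb$be -> last char: e
  3: bebb$ -> last char: $
  4: ebb$b -> last char: b


BWT = bbe$b


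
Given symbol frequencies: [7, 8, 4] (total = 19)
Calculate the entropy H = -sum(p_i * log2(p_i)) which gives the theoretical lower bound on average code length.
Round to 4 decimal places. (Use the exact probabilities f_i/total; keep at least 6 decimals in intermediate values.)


Per-symbol terms -p_i * log2(p_i) with p_i = f_i/19:
  p = 7/19 = 0.368421: log2(p) = -1.440573, -p*log2(p) = 0.530737
  p = 8/19 = 0.421053: log2(p) = -1.247928, -p*log2(p) = 0.525443
  p = 4/19 = 0.210526: log2(p) = -2.247928, -p*log2(p) = 0.473248
H = 0.530737 + 0.525443 + 0.473248 = 1.529428

H = 1.5294 bits/symbol


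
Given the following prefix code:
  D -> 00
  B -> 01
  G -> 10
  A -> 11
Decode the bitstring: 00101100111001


Decoding step by step:
Bits 00 -> D
Bits 10 -> G
Bits 11 -> A
Bits 00 -> D
Bits 11 -> A
Bits 10 -> G
Bits 01 -> B


Decoded message: DGADAGB


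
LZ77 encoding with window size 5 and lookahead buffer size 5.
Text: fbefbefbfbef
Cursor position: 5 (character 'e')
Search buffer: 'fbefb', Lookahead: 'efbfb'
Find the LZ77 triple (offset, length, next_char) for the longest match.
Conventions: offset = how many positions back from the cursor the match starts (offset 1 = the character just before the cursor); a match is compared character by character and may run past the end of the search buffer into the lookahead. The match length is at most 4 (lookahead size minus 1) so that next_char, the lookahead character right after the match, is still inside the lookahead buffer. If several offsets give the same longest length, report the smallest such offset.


Try each offset into the search buffer:
  offset=1 (pos 4, char 'b'): match length 0
  offset=2 (pos 3, char 'f'): match length 0
  offset=3 (pos 2, char 'e'): match length 3
  offset=4 (pos 1, char 'b'): match length 0
  offset=5 (pos 0, char 'f'): match length 0
Longest match has length 3 at offset 3.
next_char = character at position 5 + 3 = 8 -> 'f'

Best match: offset=3, length=3 (matching 'efb' starting at position 2)
LZ77 triple: (3, 3, 'f')


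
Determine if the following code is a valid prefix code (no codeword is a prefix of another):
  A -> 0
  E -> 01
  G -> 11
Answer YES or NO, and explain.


Checking each pair (does one codeword prefix another?):
  A='0' vs E='01': prefix -- VIOLATION

NO -- this is NOT a valid prefix code. A (0) is a prefix of E (01).


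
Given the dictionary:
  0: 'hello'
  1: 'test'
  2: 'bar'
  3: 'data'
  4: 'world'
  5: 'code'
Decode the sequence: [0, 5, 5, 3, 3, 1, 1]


Look up each index in the dictionary:
  0 -> 'hello'
  5 -> 'code'
  5 -> 'code'
  3 -> 'data'
  3 -> 'data'
  1 -> 'test'
  1 -> 'test'

Decoded: "hello code code data data test test"


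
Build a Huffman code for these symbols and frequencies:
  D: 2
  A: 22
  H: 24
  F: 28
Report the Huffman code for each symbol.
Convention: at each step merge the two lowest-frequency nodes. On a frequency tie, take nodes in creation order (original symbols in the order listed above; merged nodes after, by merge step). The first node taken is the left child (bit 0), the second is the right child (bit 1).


Huffman tree construction:
Step 1: Merge D(2) + A(22) = 24
Step 2: Merge H(24) + (D+A)(24) = 48
Step 3: Merge F(28) + (H+(D+A))(48) = 76
Read each symbol's code off the tree from the root (left child = 0, right child = 1).

Codes:
  D: 110 (length 3)
  A: 111 (length 3)
  H: 10 (length 2)
  F: 0 (length 1)
Average code length: 148/76 = 1.9474 bits/symbol


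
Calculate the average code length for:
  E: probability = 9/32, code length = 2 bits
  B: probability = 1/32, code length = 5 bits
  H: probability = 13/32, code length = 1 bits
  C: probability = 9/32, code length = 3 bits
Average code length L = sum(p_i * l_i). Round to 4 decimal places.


Weighted contributions p_i * l_i:
  E: (9/32) * 2 = 18/32
  B: (1/32) * 5 = 5/32
  H: (13/32) * 1 = 13/32
  C: (9/32) * 3 = 27/32
Sum = (18 + 5 + 13 + 27)/32 = 63/32

L = 63/32 = 1.9688 bits/symbol


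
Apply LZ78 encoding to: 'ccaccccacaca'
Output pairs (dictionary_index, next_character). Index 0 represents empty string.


LZ78 encoding steps:
Dictionary: {0: ''}
Step 1: w='' (idx 0), next='c' -> output (0, 'c'), add 'c' as idx 1
Step 2: w='c' (idx 1), next='a' -> output (1, 'a'), add 'ca' as idx 2
Step 3: w='c' (idx 1), next='c' -> output (1, 'c'), add 'cc' as idx 3
Step 4: w='cc' (idx 3), next='a' -> output (3, 'a'), add 'cca' as idx 4
Step 5: w='ca' (idx 2), next='c' -> output (2, 'c'), add 'cac' as idx 5
Step 6: w='' (idx 0), next='a' -> output (0, 'a'), add 'a' as idx 6


Encoded: [(0, 'c'), (1, 'a'), (1, 'c'), (3, 'a'), (2, 'c'), (0, 'a')]


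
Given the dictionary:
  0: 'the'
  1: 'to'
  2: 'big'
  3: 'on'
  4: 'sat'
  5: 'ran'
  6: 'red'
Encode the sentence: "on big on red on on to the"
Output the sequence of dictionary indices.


Look up each word in the dictionary:
  'on' -> 3
  'big' -> 2
  'on' -> 3
  'red' -> 6
  'on' -> 3
  'on' -> 3
  'to' -> 1
  'the' -> 0

Encoded: [3, 2, 3, 6, 3, 3, 1, 0]


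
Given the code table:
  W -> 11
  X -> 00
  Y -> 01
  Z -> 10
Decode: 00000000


Decoding:
00 -> X
00 -> X
00 -> X
00 -> X


Result: XXXX


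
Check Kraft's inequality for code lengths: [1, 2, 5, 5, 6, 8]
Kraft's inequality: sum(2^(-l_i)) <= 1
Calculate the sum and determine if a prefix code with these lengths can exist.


Sum = 2^(-1) + 2^(-2) + 2^(-5) + 2^(-5) + 2^(-6) + 2^(-8)
    = 0.5 + 0.25 + 0.03125 + 0.03125 + 0.015625 + 0.00390625
    = 213/256 = 0.83203125
Since 0.83203125 <= 1, Kraft's inequality IS satisfied.
A prefix code with these lengths CAN exist.

Kraft sum = 0.83203125. Satisfied.


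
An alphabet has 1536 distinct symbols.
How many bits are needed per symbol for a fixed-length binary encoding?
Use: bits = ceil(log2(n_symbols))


log2(1536) = 10.585
Bracket: 2^10 = 1024 < 1536 <= 2^11 = 2048
So ceil(log2(1536)) = 11

bits = ceil(log2(1536)) = ceil(10.585) = 11 bits


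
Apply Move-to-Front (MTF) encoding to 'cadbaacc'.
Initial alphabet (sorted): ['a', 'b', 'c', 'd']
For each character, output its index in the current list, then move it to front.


MTF encoding:
'c': index 2 in ['a', 'b', 'c', 'd'] -> ['c', 'a', 'b', 'd']
'a': index 1 in ['c', 'a', 'b', 'd'] -> ['a', 'c', 'b', 'd']
'd': index 3 in ['a', 'c', 'b', 'd'] -> ['d', 'a', 'c', 'b']
'b': index 3 in ['d', 'a', 'c', 'b'] -> ['b', 'd', 'a', 'c']
'a': index 2 in ['b', 'd', 'a', 'c'] -> ['a', 'b', 'd', 'c']
'a': index 0 in ['a', 'b', 'd', 'c'] -> ['a', 'b', 'd', 'c']
'c': index 3 in ['a', 'b', 'd', 'c'] -> ['c', 'a', 'b', 'd']
'c': index 0 in ['c', 'a', 'b', 'd'] -> ['c', 'a', 'b', 'd']


Output: [2, 1, 3, 3, 2, 0, 3, 0]


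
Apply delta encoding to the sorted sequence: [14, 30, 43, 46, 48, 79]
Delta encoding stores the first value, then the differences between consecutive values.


First value: 14
Deltas:
  30 - 14 = 16
  43 - 30 = 13
  46 - 43 = 3
  48 - 46 = 2
  79 - 48 = 31


Delta encoded: [14, 16, 13, 3, 2, 31]


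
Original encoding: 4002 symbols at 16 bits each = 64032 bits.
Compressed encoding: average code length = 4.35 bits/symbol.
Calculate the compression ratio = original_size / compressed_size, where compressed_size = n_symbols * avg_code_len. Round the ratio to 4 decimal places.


original_size = n_symbols * orig_bits = 4002 * 16 = 64032 bits
compressed_size = n_symbols * avg_code_len = 4002 * 4.35 = 17408.7 bits
ratio = original_size / compressed_size = 64032 / 17408.7 = 3.6782

Compression ratio = 3.6782


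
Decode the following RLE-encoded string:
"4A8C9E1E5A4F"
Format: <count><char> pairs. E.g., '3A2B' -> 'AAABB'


Expanding each <count><char> pair:
  4A -> 'AAAA'
  8C -> 'CCCCCCCC'
  9E -> 'EEEEEEEEE'
  1E -> 'E'
  5A -> 'AAAAA'
  4F -> 'FFFF'

Decoded = AAAACCCCCCCCEEEEEEEEEEAAAAAFFFF


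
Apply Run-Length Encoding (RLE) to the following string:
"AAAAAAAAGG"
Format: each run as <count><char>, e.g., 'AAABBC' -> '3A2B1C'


Scanning runs left to right:
  i=0: run of 'A' x 8 -> '8A'
  i=8: run of 'G' x 2 -> '2G'

RLE = 8A2G


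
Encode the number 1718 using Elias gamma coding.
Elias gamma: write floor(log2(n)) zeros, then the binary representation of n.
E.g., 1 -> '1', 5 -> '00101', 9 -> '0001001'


num_bits = floor(log2(1718)) + 1 = 11
leading_zeros = num_bits - 1 = 10
binary(1718) = 11010110110

Elias gamma(1718) = '0000000000' + '11010110110' = 000000000011010110110 (21 bits)


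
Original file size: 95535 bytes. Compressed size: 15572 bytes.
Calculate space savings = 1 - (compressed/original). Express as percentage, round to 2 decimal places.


ratio = compressed/original = 15572/95535 = 0.162998
savings = 1 - ratio = 1 - 0.162998 = 0.837002
as a percentage: 0.837002 * 100 = 83.7%

Space savings = 1 - 15572/95535 = 83.7%


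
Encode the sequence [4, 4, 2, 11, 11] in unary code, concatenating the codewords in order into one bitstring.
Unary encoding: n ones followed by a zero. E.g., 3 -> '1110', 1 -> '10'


Encode each number as n ones followed by a terminating 0:
  4 -> 11110 (5 bits)
  4 -> 11110 (5 bits)
  2 -> 110 (3 bits)
  11 -> 111111111110 (12 bits)
  11 -> 111111111110 (12 bits)
Total length = 5 + 5 + 3 + 12 + 12 = 37 bits.

Unary([4, 4, 2, 11, 11]) = 1111011110110111111111110111111111110 (37 bits)


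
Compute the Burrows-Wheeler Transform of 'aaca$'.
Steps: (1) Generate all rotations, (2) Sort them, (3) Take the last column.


Rotations (sorted):
  0: $aaca -> last char: a
  1: a$aac -> last char: c
  2: aaca$ -> last char: $
  3: aca$a -> last char: a
  4: ca$aa -> last char: a


BWT = ac$aa


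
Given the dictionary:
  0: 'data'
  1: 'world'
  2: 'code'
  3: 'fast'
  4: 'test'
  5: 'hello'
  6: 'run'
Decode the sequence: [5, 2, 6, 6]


Look up each index in the dictionary:
  5 -> 'hello'
  2 -> 'code'
  6 -> 'run'
  6 -> 'run'

Decoded: "hello code run run"


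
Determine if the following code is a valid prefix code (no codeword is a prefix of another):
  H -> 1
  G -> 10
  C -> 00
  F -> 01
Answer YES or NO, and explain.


Checking each pair (does one codeword prefix another?):
  H='1' vs G='10': prefix -- VIOLATION

NO -- this is NOT a valid prefix code. H (1) is a prefix of G (10).


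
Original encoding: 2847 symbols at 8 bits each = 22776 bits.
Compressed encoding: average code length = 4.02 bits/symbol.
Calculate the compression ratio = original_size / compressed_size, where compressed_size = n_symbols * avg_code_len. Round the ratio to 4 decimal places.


original_size = n_symbols * orig_bits = 2847 * 8 = 22776 bits
compressed_size = n_symbols * avg_code_len = 2847 * 4.02 = 11444.94 bits
ratio = original_size / compressed_size = 22776 / 11444.94 = 1.99

Compression ratio = 1.99


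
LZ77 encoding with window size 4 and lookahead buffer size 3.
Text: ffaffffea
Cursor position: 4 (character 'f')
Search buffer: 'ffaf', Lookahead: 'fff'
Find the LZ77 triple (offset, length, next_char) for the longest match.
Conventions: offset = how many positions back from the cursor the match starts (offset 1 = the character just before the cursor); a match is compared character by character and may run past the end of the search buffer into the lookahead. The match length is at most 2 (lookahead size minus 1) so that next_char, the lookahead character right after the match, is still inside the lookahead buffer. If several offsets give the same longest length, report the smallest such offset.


Try each offset into the search buffer:
  offset=1 (pos 3, char 'f'): match length 2
  offset=2 (pos 2, char 'a'): match length 0
  offset=3 (pos 1, char 'f'): match length 1
  offset=4 (pos 0, char 'f'): match length 2
Longest match has length 2, found at offsets 1, 4; take the smallest, offset 1.
next_char = character at position 4 + 2 = 6 -> 'f'

Best match: offset=1, length=2 (matching 'ff' starting at position 3)
LZ77 triple: (1, 2, 'f')


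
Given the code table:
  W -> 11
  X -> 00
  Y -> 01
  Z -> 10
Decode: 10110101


Decoding:
10 -> Z
11 -> W
01 -> Y
01 -> Y


Result: ZWYY


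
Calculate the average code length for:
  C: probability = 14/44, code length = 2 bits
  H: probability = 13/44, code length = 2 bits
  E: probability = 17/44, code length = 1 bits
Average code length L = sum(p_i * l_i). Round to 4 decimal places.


Weighted contributions p_i * l_i:
  C: (14/44) * 2 = 28/44
  H: (13/44) * 2 = 26/44
  E: (17/44) * 1 = 17/44
Sum = (28 + 26 + 17)/44 = 71/44

L = 71/44 = 1.6136 bits/symbol


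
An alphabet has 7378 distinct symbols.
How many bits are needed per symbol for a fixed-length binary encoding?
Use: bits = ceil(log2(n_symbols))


log2(7378) = 12.849
Bracket: 2^12 = 4096 < 7378 <= 2^13 = 8192
So ceil(log2(7378)) = 13

bits = ceil(log2(7378)) = ceil(12.849) = 13 bits


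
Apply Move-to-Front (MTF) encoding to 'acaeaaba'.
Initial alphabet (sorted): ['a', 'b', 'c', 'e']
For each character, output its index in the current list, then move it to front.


MTF encoding:
'a': index 0 in ['a', 'b', 'c', 'e'] -> ['a', 'b', 'c', 'e']
'c': index 2 in ['a', 'b', 'c', 'e'] -> ['c', 'a', 'b', 'e']
'a': index 1 in ['c', 'a', 'b', 'e'] -> ['a', 'c', 'b', 'e']
'e': index 3 in ['a', 'c', 'b', 'e'] -> ['e', 'a', 'c', 'b']
'a': index 1 in ['e', 'a', 'c', 'b'] -> ['a', 'e', 'c', 'b']
'a': index 0 in ['a', 'e', 'c', 'b'] -> ['a', 'e', 'c', 'b']
'b': index 3 in ['a', 'e', 'c', 'b'] -> ['b', 'a', 'e', 'c']
'a': index 1 in ['b', 'a', 'e', 'c'] -> ['a', 'b', 'e', 'c']


Output: [0, 2, 1, 3, 1, 0, 3, 1]


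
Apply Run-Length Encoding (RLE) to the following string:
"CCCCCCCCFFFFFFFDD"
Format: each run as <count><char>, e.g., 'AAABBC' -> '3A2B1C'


Scanning runs left to right:
  i=0: run of 'C' x 8 -> '8C'
  i=8: run of 'F' x 7 -> '7F'
  i=15: run of 'D' x 2 -> '2D'

RLE = 8C7F2D


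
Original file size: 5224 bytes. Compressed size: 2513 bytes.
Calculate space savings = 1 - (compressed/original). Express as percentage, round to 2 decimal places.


ratio = compressed/original = 2513/5224 = 0.481049
savings = 1 - ratio = 1 - 0.481049 = 0.518951
as a percentage: 0.518951 * 100 = 51.9%

Space savings = 1 - 2513/5224 = 51.9%


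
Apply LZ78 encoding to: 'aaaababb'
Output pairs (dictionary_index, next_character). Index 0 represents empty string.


LZ78 encoding steps:
Dictionary: {0: ''}
Step 1: w='' (idx 0), next='a' -> output (0, 'a'), add 'a' as idx 1
Step 2: w='a' (idx 1), next='a' -> output (1, 'a'), add 'aa' as idx 2
Step 3: w='a' (idx 1), next='b' -> output (1, 'b'), add 'ab' as idx 3
Step 4: w='ab' (idx 3), next='b' -> output (3, 'b'), add 'abb' as idx 4


Encoded: [(0, 'a'), (1, 'a'), (1, 'b'), (3, 'b')]


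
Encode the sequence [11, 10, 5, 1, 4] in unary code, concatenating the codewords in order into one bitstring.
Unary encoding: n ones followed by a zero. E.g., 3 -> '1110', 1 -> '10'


Encode each number as n ones followed by a terminating 0:
  11 -> 111111111110 (12 bits)
  10 -> 11111111110 (11 bits)
  5 -> 111110 (6 bits)
  1 -> 10 (2 bits)
  4 -> 11110 (5 bits)
Total length = 12 + 11 + 6 + 2 + 5 = 36 bits.

Unary([11, 10, 5, 1, 4]) = 111111111110111111111101111101011110 (36 bits)


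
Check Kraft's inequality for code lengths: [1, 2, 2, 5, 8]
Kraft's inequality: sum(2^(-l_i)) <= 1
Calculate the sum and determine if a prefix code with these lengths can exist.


Sum = 2^(-1) + 2^(-2) + 2^(-2) + 2^(-5) + 2^(-8)
    = 0.5 + 0.25 + 0.25 + 0.03125 + 0.00390625
    = 265/256 = 1.03515625
Since 1.03515625 > 1, Kraft's inequality is NOT satisfied.
A prefix code with these lengths CANNOT exist.

Kraft sum = 1.03515625. Not satisfied.


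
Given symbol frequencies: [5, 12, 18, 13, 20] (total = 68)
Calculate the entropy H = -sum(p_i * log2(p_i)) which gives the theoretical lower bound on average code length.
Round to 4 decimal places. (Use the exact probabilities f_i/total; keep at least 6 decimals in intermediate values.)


Per-symbol terms -p_i * log2(p_i) with p_i = f_i/68:
  p = 5/68 = 0.073529: log2(p) = -3.765535, -p*log2(p) = 0.276878
  p = 12/68 = 0.176471: log2(p) = -2.502500, -p*log2(p) = 0.441618
  p = 18/68 = 0.264706: log2(p) = -1.917538, -p*log2(p) = 0.507584
  p = 13/68 = 0.191176: log2(p) = -2.387023, -p*log2(p) = 0.456343
  p = 20/68 = 0.294118: log2(p) = -1.765535, -p*log2(p) = 0.519275
H = 0.276878 + 0.441618 + 0.507584 + 0.456343 + 0.519275 = 2.201698

H = 2.2017 bits/symbol


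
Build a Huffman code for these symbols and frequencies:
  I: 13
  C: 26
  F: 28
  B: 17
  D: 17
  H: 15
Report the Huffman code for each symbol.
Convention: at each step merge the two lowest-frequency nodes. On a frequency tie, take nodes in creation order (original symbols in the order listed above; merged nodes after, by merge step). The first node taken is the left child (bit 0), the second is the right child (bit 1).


Huffman tree construction:
Step 1: Merge I(13) + H(15) = 28
Step 2: Merge B(17) + D(17) = 34
Step 3: Merge C(26) + F(28) = 54
Step 4: Merge (I+H)(28) + (B+D)(34) = 62
Step 5: Merge (C+F)(54) + ((I+H)+(B+D))(62) = 116
Read each symbol's code off the tree from the root (left child = 0, right child = 1).

Codes:
  I: 100 (length 3)
  C: 00 (length 2)
  F: 01 (length 2)
  B: 110 (length 3)
  D: 111 (length 3)
  H: 101 (length 3)
Average code length: 294/116 = 2.5345 bits/symbol


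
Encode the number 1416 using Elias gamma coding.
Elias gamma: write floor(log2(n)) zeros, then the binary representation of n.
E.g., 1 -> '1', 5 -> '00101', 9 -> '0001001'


num_bits = floor(log2(1416)) + 1 = 11
leading_zeros = num_bits - 1 = 10
binary(1416) = 10110001000

Elias gamma(1416) = '0000000000' + '10110001000' = 000000000010110001000 (21 bits)


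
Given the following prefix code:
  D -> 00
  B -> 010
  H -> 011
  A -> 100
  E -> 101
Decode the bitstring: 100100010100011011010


Decoding step by step:
Bits 100 -> A
Bits 100 -> A
Bits 010 -> B
Bits 100 -> A
Bits 011 -> H
Bits 011 -> H
Bits 010 -> B


Decoded message: AABAHHB


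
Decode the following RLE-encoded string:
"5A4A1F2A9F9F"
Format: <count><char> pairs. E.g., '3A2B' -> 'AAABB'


Expanding each <count><char> pair:
  5A -> 'AAAAA'
  4A -> 'AAAA'
  1F -> 'F'
  2A -> 'AA'
  9F -> 'FFFFFFFFF'
  9F -> 'FFFFFFFFF'

Decoded = AAAAAAAAAFAAFFFFFFFFFFFFFFFFFF


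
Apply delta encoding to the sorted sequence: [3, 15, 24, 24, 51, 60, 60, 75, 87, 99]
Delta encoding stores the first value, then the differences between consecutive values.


First value: 3
Deltas:
  15 - 3 = 12
  24 - 15 = 9
  24 - 24 = 0
  51 - 24 = 27
  60 - 51 = 9
  60 - 60 = 0
  75 - 60 = 15
  87 - 75 = 12
  99 - 87 = 12


Delta encoded: [3, 12, 9, 0, 27, 9, 0, 15, 12, 12]


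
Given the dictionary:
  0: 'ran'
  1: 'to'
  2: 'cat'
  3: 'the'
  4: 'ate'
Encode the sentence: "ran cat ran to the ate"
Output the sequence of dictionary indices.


Look up each word in the dictionary:
  'ran' -> 0
  'cat' -> 2
  'ran' -> 0
  'to' -> 1
  'the' -> 3
  'ate' -> 4

Encoded: [0, 2, 0, 1, 3, 4]


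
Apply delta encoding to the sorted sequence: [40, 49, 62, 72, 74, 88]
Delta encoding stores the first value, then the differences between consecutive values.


First value: 40
Deltas:
  49 - 40 = 9
  62 - 49 = 13
  72 - 62 = 10
  74 - 72 = 2
  88 - 74 = 14


Delta encoded: [40, 9, 13, 10, 2, 14]


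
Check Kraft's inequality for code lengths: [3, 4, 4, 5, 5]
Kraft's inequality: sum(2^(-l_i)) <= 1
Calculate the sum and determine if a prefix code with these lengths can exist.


Sum = 2^(-3) + 2^(-4) + 2^(-4) + 2^(-5) + 2^(-5)
    = 0.125 + 0.0625 + 0.0625 + 0.03125 + 0.03125
    = 10/32 = 0.3125
Since 0.3125 <= 1, Kraft's inequality IS satisfied.
A prefix code with these lengths CAN exist.

Kraft sum = 0.3125. Satisfied.


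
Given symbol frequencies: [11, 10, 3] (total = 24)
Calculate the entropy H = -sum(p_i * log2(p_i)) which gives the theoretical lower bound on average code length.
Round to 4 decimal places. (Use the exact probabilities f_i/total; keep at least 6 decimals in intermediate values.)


Per-symbol terms -p_i * log2(p_i) with p_i = f_i/24:
  p = 11/24 = 0.458333: log2(p) = -1.125531, -p*log2(p) = 0.515868
  p = 10/24 = 0.416667: log2(p) = -1.263034, -p*log2(p) = 0.526264
  p = 3/24 = 0.125000: log2(p) = -3.000000, -p*log2(p) = 0.375000
H = 0.515868 + 0.526264 + 0.375000 = 1.417132

H = 1.4171 bits/symbol


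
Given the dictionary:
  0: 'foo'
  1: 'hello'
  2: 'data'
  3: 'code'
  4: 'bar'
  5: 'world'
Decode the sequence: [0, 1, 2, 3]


Look up each index in the dictionary:
  0 -> 'foo'
  1 -> 'hello'
  2 -> 'data'
  3 -> 'code'

Decoded: "foo hello data code"


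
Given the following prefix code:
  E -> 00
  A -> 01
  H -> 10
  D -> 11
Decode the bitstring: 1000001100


Decoding step by step:
Bits 10 -> H
Bits 00 -> E
Bits 00 -> E
Bits 11 -> D
Bits 00 -> E


Decoded message: HEEDE


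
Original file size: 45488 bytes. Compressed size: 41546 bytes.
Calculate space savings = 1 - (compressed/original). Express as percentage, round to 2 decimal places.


ratio = compressed/original = 41546/45488 = 0.91334
savings = 1 - ratio = 1 - 0.91334 = 0.08666
as a percentage: 0.08666 * 100 = 8.67%

Space savings = 1 - 41546/45488 = 8.67%


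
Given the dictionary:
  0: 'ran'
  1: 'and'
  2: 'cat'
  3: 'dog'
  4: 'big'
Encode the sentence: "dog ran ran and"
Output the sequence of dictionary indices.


Look up each word in the dictionary:
  'dog' -> 3
  'ran' -> 0
  'ran' -> 0
  'and' -> 1

Encoded: [3, 0, 0, 1]


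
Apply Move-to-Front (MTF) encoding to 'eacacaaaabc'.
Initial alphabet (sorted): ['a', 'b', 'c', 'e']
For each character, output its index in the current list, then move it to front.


MTF encoding:
'e': index 3 in ['a', 'b', 'c', 'e'] -> ['e', 'a', 'b', 'c']
'a': index 1 in ['e', 'a', 'b', 'c'] -> ['a', 'e', 'b', 'c']
'c': index 3 in ['a', 'e', 'b', 'c'] -> ['c', 'a', 'e', 'b']
'a': index 1 in ['c', 'a', 'e', 'b'] -> ['a', 'c', 'e', 'b']
'c': index 1 in ['a', 'c', 'e', 'b'] -> ['c', 'a', 'e', 'b']
'a': index 1 in ['c', 'a', 'e', 'b'] -> ['a', 'c', 'e', 'b']
'a': index 0 in ['a', 'c', 'e', 'b'] -> ['a', 'c', 'e', 'b']
'a': index 0 in ['a', 'c', 'e', 'b'] -> ['a', 'c', 'e', 'b']
'a': index 0 in ['a', 'c', 'e', 'b'] -> ['a', 'c', 'e', 'b']
'b': index 3 in ['a', 'c', 'e', 'b'] -> ['b', 'a', 'c', 'e']
'c': index 2 in ['b', 'a', 'c', 'e'] -> ['c', 'b', 'a', 'e']


Output: [3, 1, 3, 1, 1, 1, 0, 0, 0, 3, 2]


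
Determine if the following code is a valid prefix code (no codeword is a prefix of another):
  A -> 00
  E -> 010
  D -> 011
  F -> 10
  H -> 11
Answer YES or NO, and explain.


Checking each pair (does one codeword prefix another?):
  A='00' vs E='010': no prefix
  A='00' vs D='011': no prefix
  A='00' vs F='10': no prefix
  A='00' vs H='11': no prefix
  E='010' vs A='00': no prefix
  E='010' vs D='011': no prefix
  E='010' vs F='10': no prefix
  E='010' vs H='11': no prefix
  D='011' vs A='00': no prefix
  D='011' vs E='010': no prefix
  D='011' vs F='10': no prefix
  D='011' vs H='11': no prefix
  F='10' vs A='00': no prefix
  F='10' vs E='010': no prefix
  F='10' vs D='011': no prefix
  F='10' vs H='11': no prefix
  H='11' vs A='00': no prefix
  H='11' vs E='010': no prefix
  H='11' vs D='011': no prefix
  H='11' vs F='10': no prefix
No violation found over all pairs.

YES -- this is a valid prefix code. No codeword is a prefix of any other codeword.


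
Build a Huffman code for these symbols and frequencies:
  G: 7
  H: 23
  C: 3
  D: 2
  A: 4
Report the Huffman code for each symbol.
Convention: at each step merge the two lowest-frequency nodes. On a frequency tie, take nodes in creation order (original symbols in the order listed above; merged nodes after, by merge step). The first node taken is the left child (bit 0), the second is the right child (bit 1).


Huffman tree construction:
Step 1: Merge D(2) + C(3) = 5
Step 2: Merge A(4) + (D+C)(5) = 9
Step 3: Merge G(7) + (A+(D+C))(9) = 16
Step 4: Merge (G+(A+(D+C)))(16) + H(23) = 39
Read each symbol's code off the tree from the root (left child = 0, right child = 1).

Codes:
  G: 00 (length 2)
  H: 1 (length 1)
  C: 0111 (length 4)
  D: 0110 (length 4)
  A: 010 (length 3)
Average code length: 69/39 = 1.7692 bits/symbol


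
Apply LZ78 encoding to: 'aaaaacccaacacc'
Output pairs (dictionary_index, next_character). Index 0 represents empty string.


LZ78 encoding steps:
Dictionary: {0: ''}
Step 1: w='' (idx 0), next='a' -> output (0, 'a'), add 'a' as idx 1
Step 2: w='a' (idx 1), next='a' -> output (1, 'a'), add 'aa' as idx 2
Step 3: w='aa' (idx 2), next='c' -> output (2, 'c'), add 'aac' as idx 3
Step 4: w='' (idx 0), next='c' -> output (0, 'c'), add 'c' as idx 4
Step 5: w='c' (idx 4), next='a' -> output (4, 'a'), add 'ca' as idx 5
Step 6: w='a' (idx 1), next='c' -> output (1, 'c'), add 'ac' as idx 6
Step 7: w='ac' (idx 6), next='c' -> output (6, 'c'), add 'acc' as idx 7


Encoded: [(0, 'a'), (1, 'a'), (2, 'c'), (0, 'c'), (4, 'a'), (1, 'c'), (6, 'c')]


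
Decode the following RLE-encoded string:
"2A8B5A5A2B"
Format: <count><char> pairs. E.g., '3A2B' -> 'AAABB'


Expanding each <count><char> pair:
  2A -> 'AA'
  8B -> 'BBBBBBBB'
  5A -> 'AAAAA'
  5A -> 'AAAAA'
  2B -> 'BB'

Decoded = AABBBBBBBBAAAAAAAAAABB


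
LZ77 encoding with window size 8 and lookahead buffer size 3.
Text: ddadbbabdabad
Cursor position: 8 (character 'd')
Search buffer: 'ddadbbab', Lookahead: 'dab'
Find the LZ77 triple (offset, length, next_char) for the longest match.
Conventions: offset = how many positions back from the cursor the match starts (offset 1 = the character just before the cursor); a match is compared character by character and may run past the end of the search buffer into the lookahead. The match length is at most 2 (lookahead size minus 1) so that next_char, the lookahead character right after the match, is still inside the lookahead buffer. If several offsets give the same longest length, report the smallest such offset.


Try each offset into the search buffer:
  offset=1 (pos 7, char 'b'): match length 0
  offset=2 (pos 6, char 'a'): match length 0
  offset=3 (pos 5, char 'b'): match length 0
  offset=4 (pos 4, char 'b'): match length 0
  offset=5 (pos 3, char 'd'): match length 1
  offset=6 (pos 2, char 'a'): match length 0
  offset=7 (pos 1, char 'd'): match length 2
  offset=8 (pos 0, char 'd'): match length 1
Longest match has length 2 at offset 7.
next_char = character at position 8 + 2 = 10 -> 'b'

Best match: offset=7, length=2 (matching 'da' starting at position 1)
LZ77 triple: (7, 2, 'b')


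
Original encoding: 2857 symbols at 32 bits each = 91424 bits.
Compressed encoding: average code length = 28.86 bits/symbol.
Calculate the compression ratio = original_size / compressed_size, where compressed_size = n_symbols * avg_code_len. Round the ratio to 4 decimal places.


original_size = n_symbols * orig_bits = 2857 * 32 = 91424 bits
compressed_size = n_symbols * avg_code_len = 2857 * 28.86 = 82453.02 bits
ratio = original_size / compressed_size = 91424 / 82453.02 = 1.1088

Compression ratio = 1.1088


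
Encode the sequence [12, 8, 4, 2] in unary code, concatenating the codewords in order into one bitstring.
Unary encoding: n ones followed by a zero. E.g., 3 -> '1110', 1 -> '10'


Encode each number as n ones followed by a terminating 0:
  12 -> 1111111111110 (13 bits)
  8 -> 111111110 (9 bits)
  4 -> 11110 (5 bits)
  2 -> 110 (3 bits)
Total length = 13 + 9 + 5 + 3 = 30 bits.

Unary([12, 8, 4, 2]) = 111111111111011111111011110110 (30 bits)


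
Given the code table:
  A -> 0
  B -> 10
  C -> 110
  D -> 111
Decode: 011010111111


Decoding:
0 -> A
110 -> C
10 -> B
111 -> D
111 -> D


Result: ACBDD


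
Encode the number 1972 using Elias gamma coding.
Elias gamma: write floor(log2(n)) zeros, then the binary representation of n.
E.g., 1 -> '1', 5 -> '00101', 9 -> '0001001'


num_bits = floor(log2(1972)) + 1 = 11
leading_zeros = num_bits - 1 = 10
binary(1972) = 11110110100

Elias gamma(1972) = '0000000000' + '11110110100' = 000000000011110110100 (21 bits)


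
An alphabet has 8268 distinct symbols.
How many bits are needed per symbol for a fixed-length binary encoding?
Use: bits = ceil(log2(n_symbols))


log2(8268) = 13.0133
Bracket: 2^13 = 8192 < 8268 <= 2^14 = 16384
So ceil(log2(8268)) = 14

bits = ceil(log2(8268)) = ceil(13.0133) = 14 bits


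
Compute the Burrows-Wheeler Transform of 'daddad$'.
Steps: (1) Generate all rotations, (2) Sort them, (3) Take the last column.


Rotations (sorted):
  0: $daddad -> last char: d
  1: ad$dadd -> last char: d
  2: addad$d -> last char: d
  3: d$dadda -> last char: a
  4: dad$dad -> last char: d
  5: daddad$ -> last char: $
  6: ddad$da -> last char: a


BWT = dddad$a


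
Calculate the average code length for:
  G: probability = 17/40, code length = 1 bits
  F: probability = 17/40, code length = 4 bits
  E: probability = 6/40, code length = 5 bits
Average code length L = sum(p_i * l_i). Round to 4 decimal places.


Weighted contributions p_i * l_i:
  G: (17/40) * 1 = 17/40
  F: (17/40) * 4 = 68/40
  E: (6/40) * 5 = 30/40
Sum = (17 + 68 + 30)/40 = 115/40

L = 115/40 = 2.8750 bits/symbol


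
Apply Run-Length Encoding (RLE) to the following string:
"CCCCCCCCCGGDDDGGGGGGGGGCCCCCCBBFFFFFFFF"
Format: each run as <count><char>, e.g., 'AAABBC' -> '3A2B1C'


Scanning runs left to right:
  i=0: run of 'C' x 9 -> '9C'
  i=9: run of 'G' x 2 -> '2G'
  i=11: run of 'D' x 3 -> '3D'
  i=14: run of 'G' x 9 -> '9G'
  i=23: run of 'C' x 6 -> '6C'
  i=29: run of 'B' x 2 -> '2B'
  i=31: run of 'F' x 8 -> '8F'

RLE = 9C2G3D9G6C2B8F


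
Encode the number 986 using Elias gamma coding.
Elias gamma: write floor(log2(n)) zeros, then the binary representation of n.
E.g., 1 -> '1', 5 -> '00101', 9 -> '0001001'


num_bits = floor(log2(986)) + 1 = 10
leading_zeros = num_bits - 1 = 9
binary(986) = 1111011010

Elias gamma(986) = '000000000' + '1111011010' = 0000000001111011010 (19 bits)


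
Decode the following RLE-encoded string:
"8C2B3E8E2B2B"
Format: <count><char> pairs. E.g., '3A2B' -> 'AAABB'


Expanding each <count><char> pair:
  8C -> 'CCCCCCCC'
  2B -> 'BB'
  3E -> 'EEE'
  8E -> 'EEEEEEEE'
  2B -> 'BB'
  2B -> 'BB'

Decoded = CCCCCCCCBBEEEEEEEEEEEBBBB


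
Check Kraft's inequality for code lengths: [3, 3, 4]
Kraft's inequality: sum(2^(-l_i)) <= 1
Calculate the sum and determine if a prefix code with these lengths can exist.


Sum = 2^(-3) + 2^(-3) + 2^(-4)
    = 0.125 + 0.125 + 0.0625
    = 5/16 = 0.3125
Since 0.3125 <= 1, Kraft's inequality IS satisfied.
A prefix code with these lengths CAN exist.

Kraft sum = 0.3125. Satisfied.


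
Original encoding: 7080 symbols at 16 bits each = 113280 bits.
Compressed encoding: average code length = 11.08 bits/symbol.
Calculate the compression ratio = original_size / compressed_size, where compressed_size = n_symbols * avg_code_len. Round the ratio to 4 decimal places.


original_size = n_symbols * orig_bits = 7080 * 16 = 113280 bits
compressed_size = n_symbols * avg_code_len = 7080 * 11.08 = 78446.4 bits
ratio = original_size / compressed_size = 113280 / 78446.4 = 1.444

Compression ratio = 1.444


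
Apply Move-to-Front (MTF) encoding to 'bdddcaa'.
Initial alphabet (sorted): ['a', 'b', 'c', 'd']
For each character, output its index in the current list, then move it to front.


MTF encoding:
'b': index 1 in ['a', 'b', 'c', 'd'] -> ['b', 'a', 'c', 'd']
'd': index 3 in ['b', 'a', 'c', 'd'] -> ['d', 'b', 'a', 'c']
'd': index 0 in ['d', 'b', 'a', 'c'] -> ['d', 'b', 'a', 'c']
'd': index 0 in ['d', 'b', 'a', 'c'] -> ['d', 'b', 'a', 'c']
'c': index 3 in ['d', 'b', 'a', 'c'] -> ['c', 'd', 'b', 'a']
'a': index 3 in ['c', 'd', 'b', 'a'] -> ['a', 'c', 'd', 'b']
'a': index 0 in ['a', 'c', 'd', 'b'] -> ['a', 'c', 'd', 'b']


Output: [1, 3, 0, 0, 3, 3, 0]


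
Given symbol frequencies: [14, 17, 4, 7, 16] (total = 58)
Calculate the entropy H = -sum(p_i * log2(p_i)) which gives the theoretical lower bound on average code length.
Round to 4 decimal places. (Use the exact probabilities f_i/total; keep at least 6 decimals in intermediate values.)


Per-symbol terms -p_i * log2(p_i) with p_i = f_i/58:
  p = 14/58 = 0.241379: log2(p) = -2.050626, -p*log2(p) = 0.494979
  p = 17/58 = 0.293103: log2(p) = -1.770518, -p*log2(p) = 0.518945
  p = 4/58 = 0.068966: log2(p) = -3.857981, -p*log2(p) = 0.266068
  p = 7/58 = 0.120690: log2(p) = -3.050626, -p*log2(p) = 0.368179
  p = 16/58 = 0.275862: log2(p) = -1.857981, -p*log2(p) = 0.512546
H = 0.494979 + 0.518945 + 0.266068 + 0.368179 + 0.512546 = 2.160717

H = 2.1607 bits/symbol


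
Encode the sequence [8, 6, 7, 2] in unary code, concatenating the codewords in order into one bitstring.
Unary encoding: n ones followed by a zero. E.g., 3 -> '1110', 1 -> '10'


Encode each number as n ones followed by a terminating 0:
  8 -> 111111110 (9 bits)
  6 -> 1111110 (7 bits)
  7 -> 11111110 (8 bits)
  2 -> 110 (3 bits)
Total length = 9 + 7 + 8 + 3 = 27 bits.

Unary([8, 6, 7, 2]) = 111111110111111011111110110 (27 bits)


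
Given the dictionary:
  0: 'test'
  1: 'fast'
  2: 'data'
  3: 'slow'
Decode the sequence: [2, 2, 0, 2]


Look up each index in the dictionary:
  2 -> 'data'
  2 -> 'data'
  0 -> 'test'
  2 -> 'data'

Decoded: "data data test data"


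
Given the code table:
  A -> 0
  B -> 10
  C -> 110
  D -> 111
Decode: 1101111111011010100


Decoding:
110 -> C
111 -> D
111 -> D
10 -> B
110 -> C
10 -> B
10 -> B
0 -> A


Result: CDDBCBBA


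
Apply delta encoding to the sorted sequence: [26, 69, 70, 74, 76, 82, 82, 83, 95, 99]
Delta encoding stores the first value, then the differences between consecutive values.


First value: 26
Deltas:
  69 - 26 = 43
  70 - 69 = 1
  74 - 70 = 4
  76 - 74 = 2
  82 - 76 = 6
  82 - 82 = 0
  83 - 82 = 1
  95 - 83 = 12
  99 - 95 = 4


Delta encoded: [26, 43, 1, 4, 2, 6, 0, 1, 12, 4]


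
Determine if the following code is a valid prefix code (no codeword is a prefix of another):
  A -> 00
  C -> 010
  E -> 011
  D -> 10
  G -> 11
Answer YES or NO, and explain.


Checking each pair (does one codeword prefix another?):
  A='00' vs C='010': no prefix
  A='00' vs E='011': no prefix
  A='00' vs D='10': no prefix
  A='00' vs G='11': no prefix
  C='010' vs A='00': no prefix
  C='010' vs E='011': no prefix
  C='010' vs D='10': no prefix
  C='010' vs G='11': no prefix
  E='011' vs A='00': no prefix
  E='011' vs C='010': no prefix
  E='011' vs D='10': no prefix
  E='011' vs G='11': no prefix
  D='10' vs A='00': no prefix
  D='10' vs C='010': no prefix
  D='10' vs E='011': no prefix
  D='10' vs G='11': no prefix
  G='11' vs A='00': no prefix
  G='11' vs C='010': no prefix
  G='11' vs E='011': no prefix
  G='11' vs D='10': no prefix
No violation found over all pairs.

YES -- this is a valid prefix code. No codeword is a prefix of any other codeword.


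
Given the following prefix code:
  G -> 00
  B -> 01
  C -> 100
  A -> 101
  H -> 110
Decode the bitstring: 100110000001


Decoding step by step:
Bits 100 -> C
Bits 110 -> H
Bits 00 -> G
Bits 00 -> G
Bits 01 -> B


Decoded message: CHGGB


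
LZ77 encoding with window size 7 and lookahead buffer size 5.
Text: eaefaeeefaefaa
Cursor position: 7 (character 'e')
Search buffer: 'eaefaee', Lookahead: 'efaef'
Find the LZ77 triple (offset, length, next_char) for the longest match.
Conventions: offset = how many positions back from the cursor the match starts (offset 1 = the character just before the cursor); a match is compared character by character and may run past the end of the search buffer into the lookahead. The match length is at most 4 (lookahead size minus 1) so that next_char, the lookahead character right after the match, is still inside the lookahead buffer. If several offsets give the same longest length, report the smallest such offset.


Try each offset into the search buffer:
  offset=1 (pos 6, char 'e'): match length 1
  offset=2 (pos 5, char 'e'): match length 1
  offset=3 (pos 4, char 'a'): match length 0
  offset=4 (pos 3, char 'f'): match length 0
  offset=5 (pos 2, char 'e'): match length 4
  offset=6 (pos 1, char 'a'): match length 0
  offset=7 (pos 0, char 'e'): match length 1
Longest match has length 4 at offset 5.
next_char = character at position 7 + 4 = 11 -> 'f'

Best match: offset=5, length=4 (matching 'efae' starting at position 2)
LZ77 triple: (5, 4, 'f')


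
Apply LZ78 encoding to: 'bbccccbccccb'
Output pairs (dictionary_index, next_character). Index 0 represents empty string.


LZ78 encoding steps:
Dictionary: {0: ''}
Step 1: w='' (idx 0), next='b' -> output (0, 'b'), add 'b' as idx 1
Step 2: w='b' (idx 1), next='c' -> output (1, 'c'), add 'bc' as idx 2
Step 3: w='' (idx 0), next='c' -> output (0, 'c'), add 'c' as idx 3
Step 4: w='c' (idx 3), next='c' -> output (3, 'c'), add 'cc' as idx 4
Step 5: w='bc' (idx 2), next='c' -> output (2, 'c'), add 'bcc' as idx 5
Step 6: w='cc' (idx 4), next='b' -> output (4, 'b'), add 'ccb' as idx 6


Encoded: [(0, 'b'), (1, 'c'), (0, 'c'), (3, 'c'), (2, 'c'), (4, 'b')]


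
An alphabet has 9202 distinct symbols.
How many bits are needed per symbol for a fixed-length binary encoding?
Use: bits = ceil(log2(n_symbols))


log2(9202) = 13.1677
Bracket: 2^13 = 8192 < 9202 <= 2^14 = 16384
So ceil(log2(9202)) = 14

bits = ceil(log2(9202)) = ceil(13.1677) = 14 bits


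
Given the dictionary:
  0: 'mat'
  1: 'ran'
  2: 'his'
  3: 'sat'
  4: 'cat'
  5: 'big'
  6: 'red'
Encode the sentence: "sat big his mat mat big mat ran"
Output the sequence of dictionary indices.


Look up each word in the dictionary:
  'sat' -> 3
  'big' -> 5
  'his' -> 2
  'mat' -> 0
  'mat' -> 0
  'big' -> 5
  'mat' -> 0
  'ran' -> 1

Encoded: [3, 5, 2, 0, 0, 5, 0, 1]


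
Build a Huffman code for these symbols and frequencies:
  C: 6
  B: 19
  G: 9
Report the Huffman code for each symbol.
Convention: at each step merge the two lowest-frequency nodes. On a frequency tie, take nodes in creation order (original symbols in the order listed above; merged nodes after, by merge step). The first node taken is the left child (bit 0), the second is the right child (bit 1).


Huffman tree construction:
Step 1: Merge C(6) + G(9) = 15
Step 2: Merge (C+G)(15) + B(19) = 34
Read each symbol's code off the tree from the root (left child = 0, right child = 1).

Codes:
  C: 00 (length 2)
  B: 1 (length 1)
  G: 01 (length 2)
Average code length: 49/34 = 1.4412 bits/symbol


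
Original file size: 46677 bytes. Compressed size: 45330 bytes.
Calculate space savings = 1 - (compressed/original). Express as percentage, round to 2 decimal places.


ratio = compressed/original = 45330/46677 = 0.971142
savings = 1 - ratio = 1 - 0.971142 = 0.028858
as a percentage: 0.028858 * 100 = 2.89%

Space savings = 1 - 45330/46677 = 2.89%


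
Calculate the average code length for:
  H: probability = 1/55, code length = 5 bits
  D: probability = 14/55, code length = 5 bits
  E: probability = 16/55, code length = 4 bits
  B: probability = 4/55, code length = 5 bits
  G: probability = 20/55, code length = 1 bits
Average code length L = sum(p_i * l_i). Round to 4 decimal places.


Weighted contributions p_i * l_i:
  H: (1/55) * 5 = 5/55
  D: (14/55) * 5 = 70/55
  E: (16/55) * 4 = 64/55
  B: (4/55) * 5 = 20/55
  G: (20/55) * 1 = 20/55
Sum = (5 + 70 + 64 + 20 + 20)/55 = 179/55

L = 179/55 = 3.2545 bits/symbol
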